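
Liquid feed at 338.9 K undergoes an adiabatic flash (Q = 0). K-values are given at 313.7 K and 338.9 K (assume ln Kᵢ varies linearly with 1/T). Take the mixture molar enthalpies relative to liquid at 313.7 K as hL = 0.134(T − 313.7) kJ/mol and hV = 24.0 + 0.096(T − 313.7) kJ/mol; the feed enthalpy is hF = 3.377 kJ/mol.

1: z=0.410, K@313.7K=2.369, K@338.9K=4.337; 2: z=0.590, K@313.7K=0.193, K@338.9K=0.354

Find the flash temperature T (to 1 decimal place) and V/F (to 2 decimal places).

T = 316.1 K, V/F = 0.13

Adiabatic flash: solve Rachford–Rice at each trial T, then check hF = ψ·hV(T) + (1−ψ)·hL(T).
  T = 313.7 K: K = (2.369, 0.193), RR gives ψ = 0.077, H_out = 1.850 kJ/mol
  T = 338.9 K: K = (4.337, 0.354), RR gives ψ = 0.458, H_out = 13.927 kJ/mol
  T = 326.3 K: K = (3.243, 0.264), RR gives ψ = 0.294, H_out = 8.612 kJ/mol
  T = 320.0 K: K = (2.780, 0.227), RR gives ψ = 0.199, H_out = 5.567 kJ/mol
  T = 316.9 K: K = (2.572, 0.210), RR gives ψ = 0.143, H_out = 3.851 kJ/mol
  T = 315.3 K: K = (2.469, 0.201), RR gives ψ = 0.112, H_out = 2.885 kJ/mol
Linear interpolation between T = 315.3 (H_out = 2.885) and T = 316.9 (H_out = 3.851) on hF = 3.377 gives T ≈ 316.1 K, at which ψ = 0.13.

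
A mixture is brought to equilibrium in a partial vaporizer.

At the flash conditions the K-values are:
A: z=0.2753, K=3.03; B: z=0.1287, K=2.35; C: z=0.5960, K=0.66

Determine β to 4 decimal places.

Newton–Raphson from β = 0.31:
  β = 0.3100: g = 0.23898, g' = -0.6300 → β = 0.6893
  β = 0.6893: g = 0.05825, g' = -0.3775 → β = 0.8436
  β = 0.8436: g = 0.00312, g' = -0.3409 → β = 0.8528
Converged at β = 0.8528.

β = 0.8528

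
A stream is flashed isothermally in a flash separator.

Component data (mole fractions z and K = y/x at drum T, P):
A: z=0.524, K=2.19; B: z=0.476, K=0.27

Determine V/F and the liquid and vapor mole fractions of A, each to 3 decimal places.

V/F = 0.318, x_A = 0.380, y_A = 0.833

Binary case is linear: z₁(K₁−1)(1+V/F(K₂−1)) + z₂(K₂−1)(1+V/F(K₁−1)) = 0
⇒ V/F = [z₁(K₁−1)+z₂(K₂−1)] / [−(K₁−1)(K₂−1)] = 0.2761/0.8687 = 0.318
Compositions from xᵢ = zᵢ/(1+V/F(Kᵢ−1)), yᵢ = Kᵢxᵢ:
  A: x = 0.380, y = 0.833
  B: x = 0.620, y = 0.167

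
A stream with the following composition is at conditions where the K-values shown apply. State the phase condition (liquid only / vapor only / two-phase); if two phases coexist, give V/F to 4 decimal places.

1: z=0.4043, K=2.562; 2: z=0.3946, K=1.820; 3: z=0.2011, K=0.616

vapor only

ΣzᵢKᵢ = 1.8779; Σzᵢ/Kᵢ = 0.7011.
Since Σzᵢ/Kᵢ < 1 the mixture is above its dew point — single vapor phase.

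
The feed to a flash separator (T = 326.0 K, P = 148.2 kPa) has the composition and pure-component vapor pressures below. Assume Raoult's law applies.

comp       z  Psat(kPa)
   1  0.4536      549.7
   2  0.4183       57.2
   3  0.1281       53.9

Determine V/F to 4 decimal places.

V/F = 0.5307

Raoult's law: Kᵢ = Pᵢˢᵃᵗ/P = Pᵢˢᵃᵗ/148.2.
  K_1 = 549.7/148.2 = 3.709177, K_2 = 57.2/148.2 = 0.385965, K_3 = 53.9/148.2 = 0.363698
Rachford–Rice: g(V/F) = Σ zᵢ(Kᵢ−1)/(1+V/F(Kᵢ−1)) = 0.
Check two-phase: ΣzᵢKᵢ = 1.8905 > 1 and Σzᵢ/Kᵢ = 1.5583 > 1, so g(0) = 0.8905 > 0 and g(1) = -0.5583 < 0.
Iterate (Newton) starting at V/F = 0.5:
  V/F = 0.5000: g = 0.03172, g' = -1.0405 → V/F = 0.5305
  V/F = 0.5305: g = 0.00024, g' = -1.0256 → V/F = 0.5307
Converged at V/F = 0.5307.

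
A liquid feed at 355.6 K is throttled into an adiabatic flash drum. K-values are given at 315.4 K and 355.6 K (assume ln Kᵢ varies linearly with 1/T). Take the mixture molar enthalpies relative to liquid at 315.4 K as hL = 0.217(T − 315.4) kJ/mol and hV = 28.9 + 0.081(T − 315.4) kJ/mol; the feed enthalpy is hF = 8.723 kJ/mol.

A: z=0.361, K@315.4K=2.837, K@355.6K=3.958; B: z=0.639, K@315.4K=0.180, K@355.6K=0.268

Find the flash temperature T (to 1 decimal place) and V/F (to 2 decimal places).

Adiabatic flash: solve Rachford–Rice at each trial T, then check hF = ψ·hV(T) + (1−ψ)·hL(T).
  T = 315.4 K: K = (2.837, 0.180), RR gives ψ = 0.092, H_out = 2.670 kJ/mol
  T = 355.6 K: K = (3.958, 0.268), RR gives ψ = 0.277, H_out = 15.218 kJ/mol
  T = 335.5 K: K = (3.385, 0.222), RR gives ψ = 0.196, H_out = 9.495 kJ/mol
  T = 325.4 K: K = (3.106, 0.201), RR gives ψ = 0.148, H_out = 6.249 kJ/mol
  T = 330.4 K: K = (3.243, 0.211), RR gives ψ = 0.173, H_out = 7.895 kJ/mol
  T = 332.9 K: K = (3.312, 0.217), RR gives ψ = 0.184, H_out = 8.689 kJ/mol
  T = 334.2 K: K = (3.348, 0.219), RR gives ψ = 0.190, H_out = 9.094 kJ/mol
Linear interpolation between T = 332.9 (H_out = 8.689) and T = 334.2 (H_out = 9.094) on hF = 8.723 gives T ≈ 333.0 K, at which ψ = 0.18.

T = 333.0 K, V/F = 0.18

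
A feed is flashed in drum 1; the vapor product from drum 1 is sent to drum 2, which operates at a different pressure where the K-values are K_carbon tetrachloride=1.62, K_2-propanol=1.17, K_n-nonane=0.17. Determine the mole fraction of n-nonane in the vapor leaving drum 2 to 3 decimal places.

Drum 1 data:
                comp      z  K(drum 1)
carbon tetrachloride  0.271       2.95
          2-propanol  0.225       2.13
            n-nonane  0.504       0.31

Drum 1:
Let ψ₁ = V/F and solve Σ zᵢ(Kᵢ−1)/(1+ψ₁(Kᵢ−1)) = 0.
g(0) = ΣzᵢKᵢ − 1 = 0.435 and g(1) = 1 − Σzᵢ/Kᵢ = -0.823, so a root lies in (0, 1).
Iterate (Newton) starting at ψ₁ = 0.48:
  ψ₁ = 0.480: g = -0.0822, g' = -0.932 → ψ₁ = 0.392
  ψ₁ = 0.392: g = -0.0008, g' = -0.920 → ψ₁ = 0.391
Converged at ψ₁ = 0.391.
Drum-1 compositions:
  carbon tetrachloride: x = 0.154, y = 0.454
  2-propanol: x = 0.156, y = 0.332
  n-nonane: x = 0.690, y = 0.214
Drum-2 feed = drum-1 vapor: z₂ = (0.4536, 0.3324, 0.2140).
Drum 2:
Material balance + equilibrium reduce to Σ zᵢ(Kᵢ−1)/(1+ψ₂(Kᵢ−1)) = 0.
g(0) = ΣzᵢKᵢ − 1 = 0.160 and g(1) = 1 − Σzᵢ/Kᵢ = -0.823, so a root lies in (0, 1).
Iterate (Newton) starting at ψ₂ = 0.5:
  ψ₂ = 0.500: g = -0.0368, g' = -0.540 → ψ₂ = 0.432
  ψ₂ = 0.432: g = -0.0023, g' = -0.475 → ψ₂ = 0.427
Converged at ψ₂ = 0.427.
  carbon tetrachloride: x = 0.359, y = 0.581
  2-propanol: x = 0.310, y = 0.363
  n-nonane: x = 0.331, y = 0.056

y_n-nonane (drum 2) = 0.056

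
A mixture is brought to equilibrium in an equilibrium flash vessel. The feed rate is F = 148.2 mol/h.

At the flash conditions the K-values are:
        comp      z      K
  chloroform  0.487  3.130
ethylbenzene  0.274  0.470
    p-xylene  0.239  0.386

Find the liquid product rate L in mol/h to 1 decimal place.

Let ψ = V/F and solve Σ zᵢ(Kᵢ−1)/(1+ψ(Kᵢ−1)) = 0.
Check two-phase: ΣzᵢKᵢ = 1.745 > 1 and Σzᵢ/Kᵢ = 1.358 > 1, so g(0) = 0.745 > 0 and g(1) = -0.358 < 0.
Newton iteration, ψ⁰ = 0.5:
  ψ = 0.500: g = 0.0930, g' = -0.848 → ψ = 0.610
  ψ = 0.610: g = 0.0022, g' = -0.816 → ψ = 0.612
Converged at ψ = 0.612.
Then V = ψ·F = 0.6124·148.2 = 90.8 mol/h and L = F − V = 57.4 mol/h.

L = 57.4 mol/h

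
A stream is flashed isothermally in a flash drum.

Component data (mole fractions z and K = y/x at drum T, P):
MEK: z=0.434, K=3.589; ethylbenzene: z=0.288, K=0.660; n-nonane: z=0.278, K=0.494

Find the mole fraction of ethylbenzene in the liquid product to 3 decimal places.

Iterate (Newton) starting at V/F = 0.5:
  V/F = 0.500: g = 0.1834, g' = -0.728 → V/F = 0.752
  V/F = 0.752: g = 0.0228, g' = -0.581 → V/F = 0.791
Converged at V/F = 0.791.
Compositions from xᵢ = zᵢ/(1+V/F(Kᵢ−1)), yᵢ = Kᵢxᵢ:
  MEK: x = 0.142, y = 0.511
  ethylbenzene: x = 0.394, y = 0.260
  n-nonane: x = 0.464, y = 0.229

x_ethylbenzene = 0.394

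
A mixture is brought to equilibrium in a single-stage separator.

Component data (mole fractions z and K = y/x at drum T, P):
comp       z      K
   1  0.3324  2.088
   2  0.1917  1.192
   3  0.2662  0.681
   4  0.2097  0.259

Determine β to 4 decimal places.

Material balance + equilibrium reduce to Σ zᵢ(Kᵢ−1)/(1+β(Kᵢ−1)) = 0.
g(0) = ΣzᵢKᵢ − 1 = 0.1582 and g(1) = 1 − Σzᵢ/Kᵢ = -0.5206, so a root lies in (0, 1).
Newton iteration, β⁰ = 0.65:
  β = 0.6500: g = -0.16234, g' = -0.6122 → β = 0.3848
  β = 0.3848: g = -0.02499, g' = -0.4622 → β = 0.3308
  β = 0.3308: g = -0.00022, g' = -0.4549 → β = 0.3303
Converged at β = 0.3303.

β = 0.3303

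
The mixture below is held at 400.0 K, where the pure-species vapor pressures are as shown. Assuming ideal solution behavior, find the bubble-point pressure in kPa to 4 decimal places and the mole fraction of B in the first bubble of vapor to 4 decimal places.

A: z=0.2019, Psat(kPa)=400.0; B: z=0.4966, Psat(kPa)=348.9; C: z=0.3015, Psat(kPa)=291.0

At the bubble point ψ → 0, so ΣzᵢKᵢ = 1 with Kᵢ = Pᵢˢᵃᵗ/P ⇒ P = ΣzᵢPᵢˢᵃᵗ.
P = 0.2019·400.0 + 0.4966·348.9 + 0.3015·291.0 = 341.7602 kPa
yᵢ = zᵢPᵢˢᵃᵗ/P ⇒ y_B = 0.4966·348.9/341.7602 = 0.5070

Pbub = 341.7602 kPa, y_B = 0.5070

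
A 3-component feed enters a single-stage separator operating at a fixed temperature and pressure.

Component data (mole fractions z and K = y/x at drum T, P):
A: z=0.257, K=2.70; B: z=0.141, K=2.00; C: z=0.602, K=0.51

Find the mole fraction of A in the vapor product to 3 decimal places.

Material balance + equilibrium reduce to Σ zᵢ(Kᵢ−1)/(1+ψ(Kᵢ−1)) = 0.
g(0) = ΣzᵢKᵢ − 1 = 0.283 and g(1) = 1 − Σzᵢ/Kᵢ = -0.346, so a root lies in (0, 1).
Newton–Raphson from ψ = 0.64:
  ψ = 0.640: g = -0.1345, g' = -0.530 → ψ = 0.386
  ψ = 0.386: g = 0.0018, g' = -0.564 → ψ = 0.389
Converged at ψ = 0.389.
Compositions from xᵢ = zᵢ/(1+ψ(Kᵢ−1)), yᵢ = Kᵢxᵢ:
  A: x = 0.155, y = 0.418
  B: x = 0.102, y = 0.203
  C: x = 0.744, y = 0.379

y_A = 0.418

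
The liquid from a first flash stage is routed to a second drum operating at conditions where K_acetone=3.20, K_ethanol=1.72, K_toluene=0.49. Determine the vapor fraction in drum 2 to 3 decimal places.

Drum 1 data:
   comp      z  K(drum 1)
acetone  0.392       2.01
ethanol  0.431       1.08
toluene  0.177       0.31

V/F (drum 2) = 0.882

Drum 1:
Rachford–Rice: g(ψ₁) = Σ zᵢ(Kᵢ−1)/(1+ψ₁(Kᵢ−1)) = 0.
g(0) = ΣzᵢKᵢ − 1 = 0.308 and g(1) = 1 − Σzᵢ/Kᵢ = -0.165, so a root lies in (0, 1).
Iterate (Newton) starting at ψ₁ = 0.5:
  ψ₁ = 0.500: g = 0.1098, g' = -0.376 → ψ₁ = 0.792
  ψ₁ = 0.792: g = -0.0171, g' = -0.536 → ψ₁ = 0.760
  ψ₁ = 0.760: g = -0.0005, g' = -0.503 → ψ₁ = 0.759
Converged at ψ₁ = 0.759.
Drum-1 compositions:
  acetone: x = 0.222, y = 0.446
  ethanol: x = 0.406, y = 0.439
  toluene: x = 0.372, y = 0.115
Drum-2 feed = drum-1 liquid: z₂ = (0.2218, 0.4063, 0.3718).
Drum 2:
Rachford–Rice: g(ψ₂) = Σ zᵢ(Kᵢ−1)/(1+ψ₂(Kᵢ−1)) = 0.
Check two-phase: ΣzᵢKᵢ = 1.591 > 1 and Σzᵢ/Kᵢ = 1.064 > 1, so g(0) = 0.591 > 0 and g(1) = -0.064 < 0.
Newton iteration, ψ₂⁰ = 0.43:
  ψ₂ = 0.430: g = 0.2313, g' = -0.565 → ψ₂ = 0.839
  ψ₂ = 0.839: g = 0.0222, g' = -0.510 → ψ₂ = 0.883
  ψ₂ = 0.883: g = -0.0003, g' = -0.523 → ψ₂ = 0.882
Converged at ψ₂ = 0.882.
  acetone: x = 0.075, y = 0.241
  ethanol: x = 0.248, y = 0.427
  toluene: x = 0.676, y = 0.331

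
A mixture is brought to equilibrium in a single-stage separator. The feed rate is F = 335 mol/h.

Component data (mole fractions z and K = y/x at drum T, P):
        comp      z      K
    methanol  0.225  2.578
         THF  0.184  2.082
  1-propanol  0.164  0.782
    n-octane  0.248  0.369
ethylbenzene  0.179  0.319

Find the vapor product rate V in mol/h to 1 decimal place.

Material balance + equilibrium reduce to Σ zᵢ(Kᵢ−1)/(1+β(Kᵢ−1)) = 0.
Check two-phase: ΣzᵢKᵢ = 1.240 > 1 and Σzᵢ/Kᵢ = 1.619 > 1, so g(0) = 0.240 > 0 and g(1) = -0.619 < 0.
Newton iteration, β⁰ = 0.5:
  β = 0.500: g = -0.1259, g' = -0.677 → β = 0.314
  β = 0.314: g = -0.0026, g' = -0.667 → β = 0.310
Converged at β = 0.310.
Then V = β·F = 0.3101·335 = 103.9 mol/h and L = F − V = 231.1 mol/h.

V = 103.9 mol/h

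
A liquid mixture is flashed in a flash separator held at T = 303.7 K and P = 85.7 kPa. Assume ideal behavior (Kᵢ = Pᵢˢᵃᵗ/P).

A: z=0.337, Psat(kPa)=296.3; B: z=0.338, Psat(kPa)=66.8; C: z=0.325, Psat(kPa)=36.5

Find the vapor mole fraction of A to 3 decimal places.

y_A = 0.500

Raoult's law: Kᵢ = Pᵢˢᵃᵗ/P = Pᵢˢᵃᵗ/85.7.
  K_A = 296.3/85.7 = 3.45741, K_B = 66.8/85.7 = 0.77946, K_C = 36.5/85.7 = 0.42590
Let ψ = V/F and solve Σ zᵢ(Kᵢ−1)/(1+ψ(Kᵢ−1)) = 0.
Check two-phase: ΣzᵢKᵢ = 1.567 > 1 and Σzᵢ/Kᵢ = 1.294 > 1, so g(0) = 0.567 > 0 and g(1) = -0.294 < 0.
Newton iteration, ψ⁰ = 0.5:
  ψ = 0.500: g = 0.0261, g' = -0.641 → ψ = 0.541
Converged at ψ = 0.541.
Compositions from xᵢ = zᵢ/(1+ψ(Kᵢ−1)), yᵢ = Kᵢxᵢ:
  A: x = 0.145, y = 0.500
  B: x = 0.384, y = 0.299
  C: x = 0.472, y = 0.201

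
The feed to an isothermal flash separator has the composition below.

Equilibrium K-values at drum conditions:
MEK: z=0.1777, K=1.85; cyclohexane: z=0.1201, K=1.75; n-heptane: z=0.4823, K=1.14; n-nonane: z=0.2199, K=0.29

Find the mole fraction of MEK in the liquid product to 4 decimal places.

x_MEK = 0.1262

Newton–Raphson from ψ = 0.5:
  ψ = 0.5000: g = -0.00745, g' = -0.3737 → ψ = 0.4801
  ψ = 0.4801: g = -0.00009, g' = -0.3647 → ψ = 0.4798
Converged at ψ = 0.4798.
Compositions from xᵢ = zᵢ/(1+ψ(Kᵢ−1)), yᵢ = Kᵢxᵢ:
  MEK: x = 0.1262, y = 0.2335
  cyclohexane: x = 0.0883, y = 0.1546
  n-heptane: x = 0.4519, y = 0.5152
  n-nonane: x = 0.3335, y = 0.0967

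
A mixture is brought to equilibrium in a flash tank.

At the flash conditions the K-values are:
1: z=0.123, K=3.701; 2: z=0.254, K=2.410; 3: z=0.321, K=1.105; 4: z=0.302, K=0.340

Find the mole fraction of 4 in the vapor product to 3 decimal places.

Material balance + equilibrium reduce to Σ zᵢ(Kᵢ−1)/(1+V/F(Kᵢ−1)) = 0.
g(0) = ΣzᵢKᵢ − 1 = 0.525 and g(1) = 1 − Σzᵢ/Kᵢ = -0.317, so a root lies in (0, 1).
Newton iteration, V/F⁰ = 0.5:
  V/F = 0.500: g = 0.0859, g' = -0.632 → V/F = 0.636
  V/F = 0.636: g = -0.0008, g' = -0.656 → V/F = 0.635
Converged at V/F = 0.635.
Compositions from xᵢ = zᵢ/(1+V/F(Kᵢ−1)), yᵢ = Kᵢxᵢ:
  1: x = 0.045, y = 0.168
  2: x = 0.134, y = 0.323
  3: x = 0.301, y = 0.333
  4: x = 0.520, y = 0.177

y_4 = 0.177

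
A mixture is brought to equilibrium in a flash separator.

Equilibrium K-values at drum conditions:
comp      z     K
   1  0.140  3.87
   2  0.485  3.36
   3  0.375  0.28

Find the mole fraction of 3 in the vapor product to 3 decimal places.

Let ψ = V/F and solve Σ zᵢ(Kᵢ−1)/(1+ψ(Kᵢ−1)) = 0.
g(0) = ΣzᵢKᵢ − 1 = 1.276 and g(1) = 1 − Σzᵢ/Kᵢ = -0.520, so a root lies in (0, 1).
Iterate (Newton) starting at ψ = 0.5:
  ψ = 0.500: g = 0.2682, g' = -1.237 → ψ = 0.717
  ψ = 0.717: g = -0.0012, g' = -1.326 → ψ = 0.716
Converged at ψ = 0.716.
Compositions from xᵢ = zᵢ/(1+ψ(Kᵢ−1)), yᵢ = Kᵢxᵢ:
  1: x = 0.046, y = 0.177
  2: x = 0.180, y = 0.606
  3: x = 0.774, y = 0.217

y_3 = 0.217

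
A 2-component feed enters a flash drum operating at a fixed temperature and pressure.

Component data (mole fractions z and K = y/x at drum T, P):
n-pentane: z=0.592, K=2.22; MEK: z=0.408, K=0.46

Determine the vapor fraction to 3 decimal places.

Rachford–Rice: g(ψ) = Σ zᵢ(Kᵢ−1)/(1+ψ(Kᵢ−1)) = 0.
Check two-phase: ΣzᵢKᵢ = 1.502 > 1 and Σzᵢ/Kᵢ = 1.154 > 1, so g(0) = 0.502 > 0 and g(1) = -0.154 < 0.
Binary case is linear: z₁(K₁−1)(1+ψ(K₂−1)) + z₂(K₂−1)(1+ψ(K₁−1)) = 0
⇒ ψ = [z₁(K₁−1)+z₂(K₂−1)] / [−(K₁−1)(K₂−1)] = 0.5019/0.6588 = 0.762

ψ = 0.762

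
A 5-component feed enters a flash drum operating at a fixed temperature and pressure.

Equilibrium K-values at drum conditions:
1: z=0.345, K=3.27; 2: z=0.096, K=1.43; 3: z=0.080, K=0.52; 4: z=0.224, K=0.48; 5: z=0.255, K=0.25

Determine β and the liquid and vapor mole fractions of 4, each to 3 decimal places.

β = 0.376, x_4 = 0.278, y_4 = 0.134

Rachford–Rice: g(β) = Σ zᵢ(Kᵢ−1)/(1+β(Kᵢ−1)) = 0.
Check two-phase: ΣzᵢKᵢ = 1.478 > 1 and Σzᵢ/Kᵢ = 1.813 > 1, so g(0) = 0.478 > 0 and g(1) = -0.813 < 0.
Newton iteration, β⁰ = 0.5:
  β = 0.500: g = -0.1131, g' = -0.912 → β = 0.376
Converged at β = 0.376.
Compositions from xᵢ = zᵢ/(1+β(Kᵢ−1)), yᵢ = Kᵢxᵢ:
  1: x = 0.186, y = 0.609
  2: x = 0.083, y = 0.118
  3: x = 0.098, y = 0.051
  4: x = 0.278, y = 0.134
  5: x = 0.355, y = 0.089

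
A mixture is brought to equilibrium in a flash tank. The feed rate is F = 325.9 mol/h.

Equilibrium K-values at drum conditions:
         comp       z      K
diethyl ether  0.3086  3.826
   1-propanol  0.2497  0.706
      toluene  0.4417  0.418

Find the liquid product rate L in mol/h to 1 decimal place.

Rachford–Rice: g(V/F) = Σ zᵢ(Kᵢ−1)/(1+V/F(Kᵢ−1)) = 0.
g(0) = ΣzᵢKᵢ − 1 = 0.5416 and g(1) = 1 − Σzᵢ/Kᵢ = -0.4910, so a root lies in (0, 1).
Iterate (Newton) starting at V/F = 0.62:
  V/F = 0.6200: g = -0.17509, g' = -0.7239 → V/F = 0.3781
  V/F = 0.3781: g = 0.00939, g' = -0.8492 → V/F = 0.3892
  V/F = 0.3892: g = 0.00007, g' = -0.8365 → V/F = 0.3893
Converged at V/F = 0.3893.
Then V = V/F·F = 0.3893·325.9 = 126.9 mol/h and L = F − V = 199.0 mol/h.

L = 199.0 mol/h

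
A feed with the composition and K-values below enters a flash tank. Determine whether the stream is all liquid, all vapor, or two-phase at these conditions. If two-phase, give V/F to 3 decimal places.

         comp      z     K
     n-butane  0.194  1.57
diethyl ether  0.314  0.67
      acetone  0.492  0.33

all liquid

ΣzᵢKᵢ = 0.677; Σzᵢ/Kᵢ = 2.083.
Since ΣzᵢKᵢ < 1 the mixture is below its bubble point — single liquid phase.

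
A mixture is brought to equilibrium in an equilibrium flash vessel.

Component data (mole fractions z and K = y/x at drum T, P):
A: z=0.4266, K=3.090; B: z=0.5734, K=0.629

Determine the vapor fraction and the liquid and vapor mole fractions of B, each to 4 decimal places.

ψ = 0.8755, x_B = 0.8492, y_B = 0.5342

Rachford–Rice: g(ψ) = Σ zᵢ(Kᵢ−1)/(1+ψ(Kᵢ−1)) = 0.
g(0) = ΣzᵢKᵢ − 1 = 0.6789 and g(1) = 1 − Σzᵢ/Kᵢ = -0.0497, so a root lies in (0, 1).
Binary case is linear: z₁(K₁−1)(1+ψ(K₂−1)) + z₂(K₂−1)(1+ψ(K₁−1)) = 0
⇒ ψ = [z₁(K₁−1)+z₂(K₂−1)] / [−(K₁−1)(K₂−1)] = 0.67886/0.77539 = 0.8755
Compositions from xᵢ = zᵢ/(1+ψ(Kᵢ−1)), yᵢ = Kᵢxᵢ:
  A: x = 0.1508, y = 0.4658
  B: x = 0.8492, y = 0.5342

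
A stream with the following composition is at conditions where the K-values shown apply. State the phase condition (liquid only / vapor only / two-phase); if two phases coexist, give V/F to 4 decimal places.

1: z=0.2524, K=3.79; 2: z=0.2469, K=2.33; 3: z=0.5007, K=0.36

two-phase, V/F = 0.5212

ΣzᵢKᵢ = 1.7121; Σzᵢ/Kᵢ = 1.5634.
Both exceed 1, so a two-phase solution exists.
Let ψ = V/F and solve Σ zᵢ(Kᵢ−1)/(1+ψ(Kᵢ−1)) = 0.
Newton iteration, ψ⁰ = 0.5:
  ψ = 0.5000: g = 0.02000, g' = -0.9436 → ψ = 0.5212
Converged at ψ = 0.5212.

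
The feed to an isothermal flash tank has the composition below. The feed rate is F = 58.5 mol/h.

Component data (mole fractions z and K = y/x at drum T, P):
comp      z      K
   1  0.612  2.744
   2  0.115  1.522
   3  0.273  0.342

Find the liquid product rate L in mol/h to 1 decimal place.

L = 5.0 mol/h

Newton–Raphson from β = 0.5:
  β = 0.500: g = 0.3500, g' = -0.813 → β = 0.930
  β = 0.930: g = -0.0158, g' = -1.071 → β = 0.916
  β = 0.916: g = -0.0002, g' = -1.038 → β = 0.915
Converged at β = 0.915.
Then V = β·F = 0.9154·58.5 = 53.5 mol/h and L = F − V = 5.0 mol/h.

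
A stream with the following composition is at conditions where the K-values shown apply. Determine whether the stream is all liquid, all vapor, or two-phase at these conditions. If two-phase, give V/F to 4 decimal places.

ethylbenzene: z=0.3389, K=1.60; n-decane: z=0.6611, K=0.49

ΣzᵢKᵢ = 0.8662; Σzᵢ/Kᵢ = 1.5610.
Since ΣzᵢKᵢ < 1 the mixture is below its bubble point — single liquid phase.

all liquid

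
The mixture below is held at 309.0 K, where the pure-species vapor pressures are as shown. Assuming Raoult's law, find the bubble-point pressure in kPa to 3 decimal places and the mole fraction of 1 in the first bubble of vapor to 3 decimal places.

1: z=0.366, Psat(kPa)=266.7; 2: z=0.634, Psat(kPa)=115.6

At the bubble point ψ → 0, so ΣzᵢKᵢ = 1 with Kᵢ = Pᵢˢᵃᵗ/P ⇒ P = ΣzᵢPᵢˢᵃᵗ.
P = 0.366·266.7 + 0.634·115.6 = 170.903 kPa
yᵢ = zᵢPᵢˢᵃᵗ/P ⇒ y_1 = 0.366·266.7/170.903 = 0.571

Pbub = 170.903 kPa, y_1 = 0.571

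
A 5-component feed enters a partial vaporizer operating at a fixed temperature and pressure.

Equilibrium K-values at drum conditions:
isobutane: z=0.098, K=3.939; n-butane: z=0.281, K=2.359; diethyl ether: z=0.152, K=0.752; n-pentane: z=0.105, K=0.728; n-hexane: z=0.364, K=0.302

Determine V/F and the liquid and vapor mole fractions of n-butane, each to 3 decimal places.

V/F = 0.339, x_n-butane = 0.192, y_n-butane = 0.454

Material balance + equilibrium reduce to Σ zᵢ(Kᵢ−1)/(1+V/F(Kᵢ−1)) = 0.
Check two-phase: ΣzᵢKᵢ = 1.350 > 1 and Σzᵢ/Kᵢ = 1.696 > 1, so g(0) = 0.350 > 0 and g(1) = -0.696 < 0.
Newton iteration, V/F⁰ = 0.5:
  V/F = 0.500: g = -0.1224, g' = -0.764 → V/F = 0.340
  V/F = 0.340: g = -0.0004, g' = -0.780 → V/F = 0.339
Converged at V/F = 0.339.
Compositions from xᵢ = zᵢ/(1+V/F(Kᵢ−1)), yᵢ = Kᵢxᵢ:
  isobutane: x = 0.049, y = 0.193
  n-butane: x = 0.192, y = 0.454
  diethyl ether: x = 0.166, y = 0.125
  n-pentane: x = 0.116, y = 0.084
  n-hexane: x = 0.477, y = 0.144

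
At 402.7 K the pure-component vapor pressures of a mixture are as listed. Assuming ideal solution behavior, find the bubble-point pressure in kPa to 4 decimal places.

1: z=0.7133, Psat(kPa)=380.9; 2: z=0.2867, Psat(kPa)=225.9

Pbub = 336.4615 kPa

At the bubble point ψ → 0, so ΣzᵢKᵢ = 1 with Kᵢ = Pᵢˢᵃᵗ/P ⇒ P = ΣzᵢPᵢˢᵃᵗ.
P = 0.7133·380.9 + 0.2867·225.9 = 336.4615 kPa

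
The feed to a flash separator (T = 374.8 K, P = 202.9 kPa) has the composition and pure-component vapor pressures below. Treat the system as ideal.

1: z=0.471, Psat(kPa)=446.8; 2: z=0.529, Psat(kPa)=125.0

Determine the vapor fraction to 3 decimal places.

ψ = 0.787

Raoult's law: Kᵢ = Pᵢˢᵃᵗ/P = Pᵢˢᵃᵗ/202.9.
  K_1 = 446.8/202.9 = 2.20207, K_2 = 125.0/202.9 = 0.61607
Rachford–Rice: g(ψ) = Σ zᵢ(Kᵢ−1)/(1+ψ(Kᵢ−1)) = 0.
Check two-phase: ΣzᵢKᵢ = 1.363 > 1 and Σzᵢ/Kᵢ = 1.073 > 1, so g(0) = 0.363 > 0 and g(1) = -0.073 < 0.
Iterate (Newton) starting at ψ = 0.4:
  ψ = 0.400: g = 0.1424, g' = -0.419 → ψ = 0.740
  ψ = 0.740: g = 0.0161, g' = -0.343 → ψ = 0.786
  ψ = 0.786: g = 0.0001, g' = -0.340 → ψ = 0.787
Converged at ψ = 0.787.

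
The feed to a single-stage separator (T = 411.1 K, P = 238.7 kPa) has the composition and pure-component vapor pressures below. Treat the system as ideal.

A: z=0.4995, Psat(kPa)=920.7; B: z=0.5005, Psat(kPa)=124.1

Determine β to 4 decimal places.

Raoult's law: Kᵢ = Pᵢˢᵃᵗ/P = Pᵢˢᵃᵗ/238.7.
  K_A = 920.7/238.7 = 3.857143, K_B = 124.1/238.7 = 0.519899
Material balance + equilibrium reduce to Σ zᵢ(Kᵢ−1)/(1+β(Kᵢ−1)) = 0.
g(0) = ΣzᵢKᵢ − 1 = 1.1869 and g(1) = 1 − Σzᵢ/Kᵢ = -0.0922, so a root lies in (0, 1).
Newton–Raphson from β = 0.67:
  β = 0.6700: g = 0.13547, g' = -0.7308 → β = 0.8554
  β = 0.8554: g = 0.00667, g' = -0.6759 → β = 0.8652
Converged at β = 0.8652.

β = 0.8652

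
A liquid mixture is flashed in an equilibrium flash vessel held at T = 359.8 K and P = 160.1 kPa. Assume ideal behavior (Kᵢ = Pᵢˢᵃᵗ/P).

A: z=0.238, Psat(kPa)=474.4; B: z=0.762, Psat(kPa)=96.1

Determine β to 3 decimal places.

Raoult's law: Kᵢ = Pᵢˢᵃᵗ/P = Pᵢˢᵃᵗ/160.1.
  K_A = 474.4/160.1 = 2.96315, K_B = 96.1/160.1 = 0.60025
Material balance + equilibrium reduce to Σ zᵢ(Kᵢ−1)/(1+β(Kᵢ−1)) = 0.
Check two-phase: ΣzᵢKᵢ = 1.163 > 1 and Σzᵢ/Kᵢ = 1.350 > 1, so g(0) = 0.163 > 0 and g(1) = -0.350 < 0.
Binary case is linear: z₁(K₁−1)(1+β(K₂−1)) + z₂(K₂−1)(1+β(K₁−1)) = 0
⇒ β = [z₁(K₁−1)+z₂(K₂−1)] / [−(K₁−1)(K₂−1)] = 0.1626/0.7848 = 0.207

β = 0.207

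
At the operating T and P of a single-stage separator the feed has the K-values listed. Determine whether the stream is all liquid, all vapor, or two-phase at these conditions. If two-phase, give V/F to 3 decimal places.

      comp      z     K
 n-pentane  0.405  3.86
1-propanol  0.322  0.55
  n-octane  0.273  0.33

ΣzᵢKᵢ = 1.830; Σzᵢ/Kᵢ = 1.518.
Both exceed 1, so a two-phase solution exists.
Rachford–Rice: g(ψ) = Σ zᵢ(Kᵢ−1)/(1+ψ(Kᵢ−1)) = 0.
Iterate (Newton) starting at ψ = 0.5:
  ψ = 0.500: g = 0.0146, g' = -0.947 → ψ = 0.515
  ψ = 0.515: g = 0.0001, g' = -0.938 → ψ = 0.516
Converged at ψ = 0.516.

two-phase, V/F = 0.516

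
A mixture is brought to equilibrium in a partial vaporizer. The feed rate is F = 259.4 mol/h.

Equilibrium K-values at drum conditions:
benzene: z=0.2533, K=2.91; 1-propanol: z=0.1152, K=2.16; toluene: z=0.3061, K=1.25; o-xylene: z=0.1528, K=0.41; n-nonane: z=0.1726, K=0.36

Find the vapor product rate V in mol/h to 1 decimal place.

V = 178.3 mol/h

Let β = V/F and solve Σ zᵢ(Kᵢ−1)/(1+β(Kᵢ−1)) = 0.
g(0) = ΣzᵢKᵢ − 1 = 0.4933 and g(1) = 1 − Σzᵢ/Kᵢ = -0.2374, so a root lies in (0, 1).
Newton iteration, β⁰ = 0.5:
  β = 0.5000: g = 0.10975, g' = -0.5789 → β = 0.6896
  β = 0.6896: g = -0.00140, g' = -0.6116 → β = 0.6873
Converged at β = 0.6873.
Then V = β·F = 0.6873·259.4 = 178.3 mol/h and L = F − V = 81.1 mol/h.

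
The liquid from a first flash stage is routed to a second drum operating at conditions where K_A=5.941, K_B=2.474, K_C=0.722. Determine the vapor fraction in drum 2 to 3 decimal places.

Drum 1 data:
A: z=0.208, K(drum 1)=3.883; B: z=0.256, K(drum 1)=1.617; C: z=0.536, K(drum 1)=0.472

V/F (drum 2) = 0.685

Drum 1:
Material balance + equilibrium reduce to Σ zᵢ(Kᵢ−1)/(1+ψ₁(Kᵢ−1)) = 0.
Check two-phase: ΣzᵢKᵢ = 1.475 > 1 and Σzᵢ/Kᵢ = 1.347 > 1, so g(0) = 0.475 > 0 and g(1) = -0.347 < 0.
Iterate (Newton) starting at ψ₁ = 0.5:
  ψ₁ = 0.500: g = -0.0182, g' = -0.623 → ψ₁ = 0.471
Converged at ψ₁ = 0.471.
Drum-1 compositions:
  A: x = 0.088, y = 0.343
  B: x = 0.198, y = 0.321
  C: x = 0.713, y = 0.337
Drum-2 feed = drum-1 liquid: z₂ = (0.0882, 0.1984, 0.7134).
Drum 2:
Let ψ₂ = V/F and solve Σ zᵢ(Kᵢ−1)/(1+ψ₂(Kᵢ−1)) = 0.
g(0) = ΣzᵢKᵢ − 1 = 0.530 and g(1) = 1 − Σzᵢ/Kᵢ = -0.083, so a root lies in (0, 1).
Newton iteration, ψ₂⁰ = 0.5:
  ψ₂ = 0.500: g = 0.0636, g' = -0.396 → ψ₂ = 0.660
  ψ₂ = 0.660: g = 0.0074, g' = -0.312 → ψ₂ = 0.684
  ψ₂ = 0.684: g = 0.0001, g' = -0.303 → ψ₂ = 0.685
Converged at ψ₂ = 0.685.
  A: x = 0.020, y = 0.120
  B: x = 0.099, y = 0.244
  C: x = 0.881, y = 0.636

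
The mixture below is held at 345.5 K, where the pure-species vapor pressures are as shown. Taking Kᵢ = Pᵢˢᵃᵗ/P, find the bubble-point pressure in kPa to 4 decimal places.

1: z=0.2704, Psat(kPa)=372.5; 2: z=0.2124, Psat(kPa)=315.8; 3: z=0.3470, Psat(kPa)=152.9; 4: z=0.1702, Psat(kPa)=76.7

At the bubble point ψ → 0, so ΣzᵢKᵢ = 1 with Kᵢ = Pᵢˢᵃᵗ/P ⇒ P = ΣzᵢPᵢˢᵃᵗ.
P = 0.2704·372.5 + 0.2124·315.8 + 0.3470·152.9 + 0.1702·76.7 = 233.9106 kPa

Pbub = 233.9106 kPa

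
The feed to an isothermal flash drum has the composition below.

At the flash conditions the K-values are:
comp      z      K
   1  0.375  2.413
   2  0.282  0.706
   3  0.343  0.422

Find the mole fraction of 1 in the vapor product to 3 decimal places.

Rachford–Rice: g(ψ) = Σ zᵢ(Kᵢ−1)/(1+ψ(Kᵢ−1)) = 0.
Check two-phase: ΣzᵢKᵢ = 1.249 > 1 and Σzᵢ/Kᵢ = 1.368 > 1, so g(0) = 0.249 > 0 and g(1) = -0.368 < 0.
Iterate (Newton) starting at ψ = 0.5:
  ψ = 0.500: g = -0.0655, g' = -0.517 → ψ = 0.373
  ψ = 0.373: g = 0.0010, g' = -0.538 → ψ = 0.375
Converged at ψ = 0.375.
Compositions from xᵢ = zᵢ/(1+ψ(Kᵢ−1)), yᵢ = Kᵢxᵢ:
  1: x = 0.245, y = 0.591
  2: x = 0.317, y = 0.224
  3: x = 0.438, y = 0.185

y_1 = 0.591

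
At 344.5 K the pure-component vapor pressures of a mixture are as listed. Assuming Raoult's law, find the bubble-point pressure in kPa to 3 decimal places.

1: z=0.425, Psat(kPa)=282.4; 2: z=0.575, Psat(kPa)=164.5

Pbub = 214.607 kPa

At the bubble point ψ → 0, so ΣzᵢKᵢ = 1 with Kᵢ = Pᵢˢᵃᵗ/P ⇒ P = ΣzᵢPᵢˢᵃᵗ.
P = 0.425·282.4 + 0.575·164.5 = 214.607 kPa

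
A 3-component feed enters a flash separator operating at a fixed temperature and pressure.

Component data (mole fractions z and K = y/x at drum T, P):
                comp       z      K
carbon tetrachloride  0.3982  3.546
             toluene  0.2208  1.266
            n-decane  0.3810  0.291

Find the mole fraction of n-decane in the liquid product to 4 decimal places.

x_n-decane = 0.6482

Rachford–Rice: g(β) = Σ zᵢ(Kᵢ−1)/(1+β(Kᵢ−1)) = 0.
Feasibility: ΣzᵢKᵢ = 1.8024, Σzᵢ/Kᵢ = 1.5960 — both > 1, two phases present.
Newton–Raphson from β = 0.5:
  β = 0.5000: g = 0.07938, g' = -0.9714 → β = 0.5817
  β = 0.5817: g = -0.00026, g' = -0.9858 → β = 0.5815
Converged at β = 0.5815.
Compositions from xᵢ = zᵢ/(1+β(Kᵢ−1)), yᵢ = Kᵢxᵢ:
  carbon tetrachloride: x = 0.1605, y = 0.5693
  toluene: x = 0.1912, y = 0.2421
  n-decane: x = 0.6482, y = 0.1886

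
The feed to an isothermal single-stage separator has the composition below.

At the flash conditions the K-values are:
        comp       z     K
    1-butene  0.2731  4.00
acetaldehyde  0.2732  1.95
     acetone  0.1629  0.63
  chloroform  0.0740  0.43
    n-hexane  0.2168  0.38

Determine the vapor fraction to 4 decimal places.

ψ = 0.7435

Material balance + equilibrium reduce to Σ zᵢ(Kᵢ−1)/(1+ψ(Kᵢ−1)) = 0.
Check two-phase: ΣzᵢKᵢ = 1.8420 > 1 and Σzᵢ/Kᵢ = 1.2096 > 1, so g(0) = 0.8420 > 0 and g(1) = -0.2096 < 0.
Newton–Raphson from ψ = 0.44:
  ψ = 0.4400: g = 0.22304, g' = -0.8115 → ψ = 0.7148
  ψ = 0.7148: g = 0.02057, g' = -0.7145 → ψ = 0.7436
  ψ = 0.7436: g = -0.00010, g' = -0.7219 → ψ = 0.7435
Converged at ψ = 0.7435.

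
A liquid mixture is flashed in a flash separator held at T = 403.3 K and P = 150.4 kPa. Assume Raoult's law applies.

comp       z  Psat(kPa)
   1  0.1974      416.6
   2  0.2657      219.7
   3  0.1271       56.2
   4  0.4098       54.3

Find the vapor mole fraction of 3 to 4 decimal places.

Raoult's law: Kᵢ = Pᵢˢᵃᵗ/P = Pᵢˢᵃᵗ/150.4.
  K_1 = 416.6/150.4 = 2.769947, K_2 = 219.7/150.4 = 1.460771, K_3 = 56.2/150.4 = 0.373670, K_4 = 54.3/150.4 = 0.361037
Material balance + equilibrium reduce to Σ zᵢ(Kᵢ−1)/(1+β(Kᵢ−1)) = 0.
g(0) = ΣzᵢKᵢ − 1 = 0.1304 and g(1) = 1 − Σzᵢ/Kᵢ = -0.7284, so a root lies in (0, 1).
Newton–Raphson from β = 0.5:
  β = 0.5000: g = -0.21582, g' = -0.6783 → β = 0.1818
  β = 0.1818: g = -0.00881, g' = -0.6797 → β = 0.1688
  β = 0.1688: g = 0.00005, g' = -0.6877 → β = 0.1689
Converged at β = 0.1689.
Compositions from xᵢ = zᵢ/(1+β(Kᵢ−1)), yᵢ = Kᵢxᵢ:
  1: x = 0.1520, y = 0.4209
  2: x = 0.2465, y = 0.3601
  3: x = 0.1421, y = 0.0531
  4: x = 0.4594, y = 0.1659

y_3 = 0.0531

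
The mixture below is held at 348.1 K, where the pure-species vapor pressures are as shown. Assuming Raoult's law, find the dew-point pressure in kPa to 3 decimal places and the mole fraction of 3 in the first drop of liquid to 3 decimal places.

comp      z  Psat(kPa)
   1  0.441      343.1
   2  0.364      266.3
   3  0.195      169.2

Pdew = 262.833 kPa, x_3 = 0.303

At the dew point ψ → 1, so Σzᵢ/Kᵢ = 1 with Kᵢ = Pᵢˢᵃᵗ/P ⇒ 1/P = Σzᵢ/Pᵢˢᵃᵗ.
1/P = 0.441/343.1 + 0.364/266.3 + 0.195/169.2 = 0.003805 ⇒ P = 262.833 kPa
xᵢ = zᵢP/Pᵢˢᵃᵗ ⇒ x_3 = 0.195·262.833/169.2 = 0.303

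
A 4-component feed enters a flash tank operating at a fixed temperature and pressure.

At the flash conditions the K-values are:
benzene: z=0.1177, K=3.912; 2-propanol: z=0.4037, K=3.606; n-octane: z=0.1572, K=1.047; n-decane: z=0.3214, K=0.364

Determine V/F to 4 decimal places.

Rachford–Rice: g(V/F) = Σ zᵢ(Kᵢ−1)/(1+V/F(Kᵢ−1)) = 0.
Check two-phase: ΣzᵢKᵢ = 2.1978 > 1 and Σzᵢ/Kᵢ = 1.1751 > 1, so g(0) = 1.1978 > 0 and g(1) = -0.1751 < 0.
Newton–Raphson from V/F = 0.36:
  V/F = 0.3600: g = 0.45229, g' = -1.1867 → V/F = 0.7411
  V/F = 0.7411: g = 0.08789, g' = -0.8846 → V/F = 0.8405
  V/F = 0.8405: g = -0.00287, g' = -0.9537 → V/F = 0.8375
Converged at V/F = 0.8375.

V/F = 0.8375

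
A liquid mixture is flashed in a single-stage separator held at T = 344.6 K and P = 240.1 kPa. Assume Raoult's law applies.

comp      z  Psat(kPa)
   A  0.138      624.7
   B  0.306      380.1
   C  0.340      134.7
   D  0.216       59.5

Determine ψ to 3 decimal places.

Raoult's law: Kᵢ = Pᵢˢᵃᵗ/P = Pᵢˢᵃᵗ/240.1.
  K_A = 624.7/240.1 = 2.60183, K_B = 380.1/240.1 = 1.58309, K_C = 134.7/240.1 = 0.56102, K_D = 59.5/240.1 = 0.24781
Newton iteration, ψ⁰ = 0.31:
  ψ = 0.310: g = -0.0858, g' = -0.528 → ψ = 0.148
  ψ = 0.148: g = 0.0007, g' = -0.549 → ψ = 0.149
Converged at ψ = 0.149.

ψ = 0.149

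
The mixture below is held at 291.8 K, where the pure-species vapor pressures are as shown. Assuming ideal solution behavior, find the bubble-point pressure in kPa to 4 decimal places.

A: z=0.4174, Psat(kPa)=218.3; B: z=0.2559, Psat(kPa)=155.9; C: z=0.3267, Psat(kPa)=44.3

Pbub = 145.4860 kPa

At the bubble point ψ → 0, so ΣzᵢKᵢ = 1 with Kᵢ = Pᵢˢᵃᵗ/P ⇒ P = ΣzᵢPᵢˢᵃᵗ.
P = 0.4174·218.3 + 0.2559·155.9 + 0.3267·44.3 = 145.4860 kPa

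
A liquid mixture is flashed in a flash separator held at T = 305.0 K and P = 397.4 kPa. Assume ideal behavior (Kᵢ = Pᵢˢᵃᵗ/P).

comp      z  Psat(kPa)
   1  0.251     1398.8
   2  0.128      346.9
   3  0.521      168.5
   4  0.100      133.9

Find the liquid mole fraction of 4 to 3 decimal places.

Raoult's law: Kᵢ = Pᵢˢᵃᵗ/P = Pᵢˢᵃᵗ/397.4.
  K_1 = 1398.8/397.4 = 3.51988, K_2 = 346.9/397.4 = 0.87292, K_3 = 168.5/397.4 = 0.42401, K_4 = 133.9/397.4 = 0.33694
Rachford–Rice: g(ψ) = Σ zᵢ(Kᵢ−1)/(1+ψ(Kᵢ−1)) = 0.
g(0) = ΣzᵢKᵢ − 1 = 0.250 and g(1) = 1 − Σzᵢ/Kᵢ = -0.743, so a root lies in (0, 1).
Newton–Raphson from ψ = 0.69:
  ψ = 0.690: g = -0.4071, g' = -0.840 → ψ = 0.206
  ψ = 0.206: g = -0.0172, g' = -0.975 → ψ = 0.188
Converged at ψ = 0.188.
Compositions from xᵢ = zᵢ/(1+ψ(Kᵢ−1)), yᵢ = Kᵢxᵢ:
  1: x = 0.170, y = 0.599
  2: x = 0.131, y = 0.114
  3: x = 0.584, y = 0.248
  4: x = 0.114, y = 0.038

x_4 = 0.114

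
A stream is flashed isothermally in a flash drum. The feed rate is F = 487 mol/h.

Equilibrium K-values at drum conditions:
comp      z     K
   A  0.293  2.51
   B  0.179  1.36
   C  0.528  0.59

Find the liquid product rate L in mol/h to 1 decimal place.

L = 197.5 mol/h

Material balance + equilibrium reduce to Σ zᵢ(Kᵢ−1)/(1+V/F(Kᵢ−1)) = 0.
g(0) = ΣzᵢKᵢ − 1 = 0.290 and g(1) = 1 − Σzᵢ/Kᵢ = -0.143, so a root lies in (0, 1).
Newton iteration, V/F⁰ = 0.47:
  V/F = 0.470: g = 0.0457, g' = -0.382 → V/F = 0.590
  V/F = 0.590: g = 0.0016, g' = -0.357 → V/F = 0.594
Converged at V/F = 0.594.
Then V = V/F·F = 0.5944·487 = 289.5 mol/h and L = F − V = 197.5 mol/h.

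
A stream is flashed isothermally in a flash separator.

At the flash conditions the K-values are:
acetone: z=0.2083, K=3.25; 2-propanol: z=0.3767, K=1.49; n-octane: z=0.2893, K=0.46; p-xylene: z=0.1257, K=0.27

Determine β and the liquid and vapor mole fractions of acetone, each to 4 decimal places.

Rachford–Rice: g(β) = Σ zᵢ(Kᵢ−1)/(1+β(Kᵢ−1)) = 0.
g(0) = ΣzᵢKᵢ − 1 = 0.4053 and g(1) = 1 − Σzᵢ/Kᵢ = -0.4114, so a root lies in (0, 1).
Iterate (Newton) starting at β = 0.39:
  β = 0.3900: g = 0.07841, g' = -0.6292 → β = 0.5146
  β = 0.5146: g = 0.00128, g' = -0.6178 → β = 0.5167
Converged at β = 0.5167.
Compositions from xᵢ = zᵢ/(1+β(Kᵢ−1)), yᵢ = Kᵢxᵢ:
  acetone: x = 0.0963, y = 0.3130
  2-propanol: x = 0.3006, y = 0.4479
  n-octane: x = 0.4013, y = 0.1846
  p-xylene: x = 0.2018, y = 0.0545

β = 0.5167, x_acetone = 0.0963, y_acetone = 0.3130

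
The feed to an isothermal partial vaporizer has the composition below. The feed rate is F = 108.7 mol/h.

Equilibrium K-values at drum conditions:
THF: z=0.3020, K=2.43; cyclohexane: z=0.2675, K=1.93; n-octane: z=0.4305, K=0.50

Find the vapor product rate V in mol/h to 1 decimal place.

Newton iteration, ψ⁰ = 0.65:
  ψ = 0.6500: g = 0.05998, g' = -0.4920 → ψ = 0.7719
  ψ = 0.7719: g = -0.00046, g' = -0.5034 → ψ = 0.7710
Converged at ψ = 0.7710.
Then V = ψ·F = 0.7710·108.7 = 83.8 mol/h and L = F − V = 24.9 mol/h.

V = 83.8 mol/h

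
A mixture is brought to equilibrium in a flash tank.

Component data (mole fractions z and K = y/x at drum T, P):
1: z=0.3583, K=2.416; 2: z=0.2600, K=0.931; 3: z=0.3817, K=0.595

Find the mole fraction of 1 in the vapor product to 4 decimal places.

y_1 = 0.4149

Rachford–Rice: g(ψ) = Σ zᵢ(Kᵢ−1)/(1+ψ(Kᵢ−1)) = 0.
Check two-phase: ΣzᵢKᵢ = 1.3348 > 1 and Σzᵢ/Kᵢ = 1.0691 > 1, so g(0) = 0.3348 > 0 and g(1) = -0.0691 < 0.
Newton iteration, ψ⁰ = 0.52:
  ψ = 0.5200: g = 0.07776, g' = -0.3401 → ψ = 0.7486
  ψ = 0.7486: g = 0.00550, g' = -0.2996 → ψ = 0.7670
  ψ = 0.7670: g = 0.00001, g' = -0.2982 → ψ = 0.7671
Converged at ψ = 0.7671.
Compositions from xᵢ = zᵢ/(1+ψ(Kᵢ−1)), yᵢ = Kᵢxᵢ:
  1: x = 0.1718, y = 0.4149
  2: x = 0.2745, y = 0.2556
  3: x = 0.5537, y = 0.3295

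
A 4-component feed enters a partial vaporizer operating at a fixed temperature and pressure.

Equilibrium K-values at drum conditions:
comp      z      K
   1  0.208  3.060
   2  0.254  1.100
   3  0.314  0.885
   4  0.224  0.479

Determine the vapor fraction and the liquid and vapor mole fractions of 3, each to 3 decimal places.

Let ψ = V/F and solve Σ zᵢ(Kᵢ−1)/(1+ψ(Kᵢ−1)) = 0.
Check two-phase: ΣzᵢKᵢ = 1.301 > 1 and Σzᵢ/Kᵢ = 1.121 > 1, so g(0) = 0.301 > 0 and g(1) = -0.121 < 0.
Newton–Raphson from ψ = 0.5:
  ψ = 0.500: g = 0.0391, g' = -0.332 → ψ = 0.618
  ψ = 0.618: g = 0.0015, g' = -0.310 → ψ = 0.623
Converged at ψ = 0.623.
Compositions from xᵢ = zᵢ/(1+ψ(Kᵢ−1)), yᵢ = Kᵢxᵢ:
  1: x = 0.091, y = 0.279
  2: x = 0.239, y = 0.263
  3: x = 0.338, y = 0.299
  4: x = 0.332, y = 0.159

ψ = 0.623, x_3 = 0.338, y_3 = 0.299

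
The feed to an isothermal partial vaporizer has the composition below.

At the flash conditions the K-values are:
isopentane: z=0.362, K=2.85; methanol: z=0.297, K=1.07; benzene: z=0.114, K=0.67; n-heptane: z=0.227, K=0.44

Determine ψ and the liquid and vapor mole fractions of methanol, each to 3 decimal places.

ψ = 0.818, x_methanol = 0.281, y_methanol = 0.301

Material balance + equilibrium reduce to Σ zᵢ(Kᵢ−1)/(1+ψ(Kᵢ−1)) = 0.
g(0) = ΣzᵢKᵢ − 1 = 0.526 and g(1) = 1 − Σzᵢ/Kᵢ = -0.091, so a root lies in (0, 1).
Newton–Raphson from ψ = 0.5:
  ψ = 0.500: g = 0.1464, g' = -0.491 → ψ = 0.798
  ψ = 0.798: g = 0.0091, g' = -0.459 → ψ = 0.818
Converged at ψ = 0.818.
Compositions from xᵢ = zᵢ/(1+ψ(Kᵢ−1)), yᵢ = Kᵢxᵢ:
  isopentane: x = 0.144, y = 0.410
  methanol: x = 0.281, y = 0.301
  benzene: x = 0.156, y = 0.105
  n-heptane: x = 0.419, y = 0.184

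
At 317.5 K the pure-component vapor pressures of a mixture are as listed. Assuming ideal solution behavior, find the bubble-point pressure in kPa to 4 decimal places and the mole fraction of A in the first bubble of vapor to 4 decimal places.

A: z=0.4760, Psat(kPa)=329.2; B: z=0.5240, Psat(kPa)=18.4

Pbub = 166.3408 kPa, y_A = 0.9420

At the bubble point ψ → 0, so ΣzᵢKᵢ = 1 with Kᵢ = Pᵢˢᵃᵗ/P ⇒ P = ΣzᵢPᵢˢᵃᵗ.
P = 0.4760·329.2 + 0.5240·18.4 = 166.3408 kPa
yᵢ = zᵢPᵢˢᵃᵗ/P ⇒ y_A = 0.4760·329.2/166.3408 = 0.9420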